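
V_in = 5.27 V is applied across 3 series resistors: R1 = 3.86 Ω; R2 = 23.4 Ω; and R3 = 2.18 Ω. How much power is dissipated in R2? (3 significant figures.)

ΣR = 29.44 Ω → I = 5.27/29.44 = 0.1790 A.
V(R2) = I·R = 4.189 V; P = V·I = 4.189 × 0.1790 = 0.7498 W.

P ≈ 0.750 W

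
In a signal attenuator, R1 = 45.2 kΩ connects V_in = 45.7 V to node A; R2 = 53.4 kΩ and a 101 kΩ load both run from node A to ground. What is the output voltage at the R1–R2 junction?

R2 ‖ R_L = (53.4 × 101)/(53.4 + 101) = 34.93 kΩ.
Then V_out = V_in · R2'/(R1 + R2') = 45.7 × 34.93/80.13 = 19.92 V.
(Unloaded it would be 24.8 V; the load pulls it down.)

V_out ≈ 19.9 V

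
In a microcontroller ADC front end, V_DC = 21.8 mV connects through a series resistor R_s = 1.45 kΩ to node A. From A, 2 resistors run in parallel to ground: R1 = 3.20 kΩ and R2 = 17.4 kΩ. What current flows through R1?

I ≈ 4.43 µA

Combine the parallel branches: R_p = (1/3.20 + 1/17.4)⁻¹ = 2.703 kΩ.
V_A = 21.8 × 2.703/4.153 = 14.19 mV.
I(R1) = V_A / R1 = 14.19/3.20 = 4.434 µA.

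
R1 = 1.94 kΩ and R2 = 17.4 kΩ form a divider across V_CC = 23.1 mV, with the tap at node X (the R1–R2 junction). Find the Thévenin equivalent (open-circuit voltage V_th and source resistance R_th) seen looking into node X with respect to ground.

V_th ≈ 20.8 mV, R_th ≈ 1.75 kΩ

Open-circuit (no load on X): V_th = V_CC · R2/(R1 + R2) = 23.1 × 17.4/(1.940 + 17.4) = 20.78 mV.
With V_CC suppressed (replaced by a short), R_th = R1 ‖ R2 = (1.940 × 17.4)/(1.940 + 17.4) = 1.745 kΩ.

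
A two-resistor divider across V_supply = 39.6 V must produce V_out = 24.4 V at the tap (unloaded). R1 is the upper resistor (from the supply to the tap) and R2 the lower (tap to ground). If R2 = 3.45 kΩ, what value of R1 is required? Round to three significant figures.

Required fraction k = V_out/V_supply = 0.6162.
So R1 = R2 · (V_supply/V_out − 1) = 3.45 × (39.6/24.4 − 1) = 3.45 × 0.6230 = 2.149 kΩ.

R1 ≈ 2.15 kΩ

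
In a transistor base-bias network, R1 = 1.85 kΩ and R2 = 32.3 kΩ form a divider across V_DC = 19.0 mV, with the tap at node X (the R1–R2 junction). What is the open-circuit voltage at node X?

V_th is the unloaded tap voltage: V_DC · R2/(R1+R2) = 19.0 × 0.9458 = 17.97 mV.

V_th ≈ 18.0 mV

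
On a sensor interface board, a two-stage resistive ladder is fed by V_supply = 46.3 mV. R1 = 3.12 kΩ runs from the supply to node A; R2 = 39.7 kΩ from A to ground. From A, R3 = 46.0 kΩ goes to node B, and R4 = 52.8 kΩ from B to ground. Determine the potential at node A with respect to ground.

V_A ≈ 41.7 mV

Looking into the second stage from A: R3 + R4 = 98.80 kΩ appears in parallel with R2.
Effective lower resistance at A: R2 ‖ 98.80 = 28.32 kΩ.
First divider: V_A = V_supply · 28.32/(3.12 + 28.32) = 41.71 mV.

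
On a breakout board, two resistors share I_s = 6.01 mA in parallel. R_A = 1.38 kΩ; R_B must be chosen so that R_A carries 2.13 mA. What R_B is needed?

R_B ≈ 0.758 kΩ

Two-branch current divider: I_A = I_s · R_B/(R_A + R_B).
2.13/6.01 = R_B/(R_A + R_B) → R_B = R_A · (0.3544)/(1 − 0.3544) = 1.38 × 0.5490 = 0.7576 kΩ.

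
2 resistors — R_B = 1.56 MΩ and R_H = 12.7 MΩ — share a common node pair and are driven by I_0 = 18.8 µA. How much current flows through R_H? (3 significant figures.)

For two parallel branches, I_k = I_0 · (other R)/(sum of R).
So I = 18.8 × 1.56/14.26 = 2.057 µA.

I ≈ 2.06 µA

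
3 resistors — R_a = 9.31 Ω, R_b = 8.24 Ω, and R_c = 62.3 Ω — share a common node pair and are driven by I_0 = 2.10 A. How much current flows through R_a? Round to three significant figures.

I ≈ 0.921 A

ΣG = 1/9.31 + 1/8.24 + 1/62.3 = 0.2448.
R_a takes the fraction G_k/ΣG = 0.1074/0.2448 = 0.4387, so I = 2.10 × 0.4387 = 0.9213 A.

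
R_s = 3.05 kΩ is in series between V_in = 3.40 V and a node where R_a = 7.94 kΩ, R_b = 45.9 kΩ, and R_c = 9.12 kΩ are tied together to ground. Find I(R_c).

Combine the parallel branches: R_p = (1/7.94 + 1/45.9 + 1/9.12)⁻¹ = 3.885 kΩ.
V_A = 3.40 × 3.885/6.935 = 1.905 V.
Branch current I = V_A/R_c = 1.905/9.12 = 0.2089 mA.

I ≈ 0.209 mA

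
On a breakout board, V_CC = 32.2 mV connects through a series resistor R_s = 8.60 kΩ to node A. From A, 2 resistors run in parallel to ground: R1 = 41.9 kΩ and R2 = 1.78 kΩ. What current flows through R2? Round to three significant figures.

I ≈ 3.00 µA

Combine the parallel branches: R_p = (1/41.9 + 1/1.78)⁻¹ = 1.707 kΩ.
Node voltage V_A = V_CC · R_p/(R_s + R_p) = 32.2 × 0.1657 = 5.334 mV.
Branch current I = V_A/R2 = 5.334/1.78 = 2.997 µA.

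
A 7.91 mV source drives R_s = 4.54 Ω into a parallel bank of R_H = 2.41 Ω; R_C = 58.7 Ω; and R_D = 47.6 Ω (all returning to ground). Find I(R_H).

I ≈ 1.07 mA

Equivalent of the parallel group: R_p = 2.208 Ω.
Node voltage V_A = V_DC · R_p/(R_s + R_p) = 7.91 × 0.3272 = 2.588 mV.
I(R_H) = V_A / R_H = 2.588/2.41 = 1.074 mA.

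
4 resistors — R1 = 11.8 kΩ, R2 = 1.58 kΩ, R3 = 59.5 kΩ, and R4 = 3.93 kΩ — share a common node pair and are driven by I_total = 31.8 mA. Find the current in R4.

Total conductance ΣG = 1/11.8 + 1/1.58 + 1/59.5 + 1/3.93 = 0.9889 (units of 1/kΩ).
Current divider: I(R4) = I_total · G_k/ΣG = 31.8 × (0.2545/0.9889) = 31.8 × 0.2573 = 8.182 mA.

I ≈ 8.18 mA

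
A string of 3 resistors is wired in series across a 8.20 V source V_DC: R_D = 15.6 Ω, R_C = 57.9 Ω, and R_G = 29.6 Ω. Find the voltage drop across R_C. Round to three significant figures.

ΣR = 15.6 + 57.9 + 29.6 = 103.1 Ω.
V = V_DC · R/ΣR = 8.20 × 0.5616 = 4.605 V.

V ≈ 4.61 V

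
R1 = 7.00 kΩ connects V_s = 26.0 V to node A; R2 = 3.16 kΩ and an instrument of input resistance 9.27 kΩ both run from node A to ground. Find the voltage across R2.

V_out ≈ 6.55 V

R2 ‖ R_L = (3.16 × 9.27)/(3.16 + 9.27) = 2.357 kΩ.
Voltage divider with the loaded lower leg: V_out = 26.0 × 2.357/(7.00 + 2.357) = 26.0 × 0.2519 = 6.549 V.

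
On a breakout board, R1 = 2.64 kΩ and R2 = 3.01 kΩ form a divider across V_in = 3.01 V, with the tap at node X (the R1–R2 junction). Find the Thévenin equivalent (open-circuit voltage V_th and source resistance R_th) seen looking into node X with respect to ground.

V_th ≈ 1.60 V, R_th ≈ 1.41 kΩ

With X open, the divider is unloaded: V_th = 3.01 × 3.01/5.650 = 1.604 V.
Looking into X with the source shorted: R_th = R1·R2/(R1+R2) = 2.640 × 3.01/5.650 = 1.406 kΩ.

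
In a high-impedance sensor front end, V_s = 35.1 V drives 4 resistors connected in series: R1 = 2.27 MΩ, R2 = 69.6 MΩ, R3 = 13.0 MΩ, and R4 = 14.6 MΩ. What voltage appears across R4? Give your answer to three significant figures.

V ≈ 5.15 V

ΣR = 2.27 + 69.6 + 13.0 + 14.6 = 99.47 MΩ.
By the voltage-divider rule, V = 35.1 × 14.60/99.47 = 5.152 V.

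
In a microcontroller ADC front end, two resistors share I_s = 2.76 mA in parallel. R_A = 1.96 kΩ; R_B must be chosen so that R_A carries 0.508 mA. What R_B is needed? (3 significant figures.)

In a two-way split, I_A/I_s = R_B/(R_A + R_B).
With f = 0.1841, R_B = R_A · f/(1−f) = 1.96 × 0.2256 = 0.4421 kΩ.

R_B ≈ 0.442 kΩ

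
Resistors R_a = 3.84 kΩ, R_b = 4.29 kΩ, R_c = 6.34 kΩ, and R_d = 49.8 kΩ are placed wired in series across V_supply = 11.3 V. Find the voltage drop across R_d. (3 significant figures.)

Total series resistance ΣR = 3.84 + 4.29 + 6.34 + 49.8 = 64.27 kΩ.
Voltage divider: V = V_supply · (49.80 / 64.27) = 11.3 × 0.7749 = 8.756 V.

V ≈ 8.76 V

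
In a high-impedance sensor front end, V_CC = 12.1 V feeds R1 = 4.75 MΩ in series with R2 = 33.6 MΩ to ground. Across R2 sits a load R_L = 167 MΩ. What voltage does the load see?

First combine the lower leg with the load: R2 ‖ R_L = 27.97 MΩ.
Then V_out = V_CC · R2'/(R1 + R2') = 12.1 × 27.97/32.72 = 10.34 V.

V_out ≈ 10.3 V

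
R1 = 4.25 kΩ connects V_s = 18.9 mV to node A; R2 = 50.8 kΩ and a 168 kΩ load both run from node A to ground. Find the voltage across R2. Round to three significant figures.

First combine the lower leg with the load: R2 ‖ R_L = 39.01 kΩ.
Voltage divider with the loaded lower leg: V_out = 18.9 × 39.01/(4.25 + 39.01) = 18.9 × 0.9017 = 17.04 mV.
(Unloaded it would be 17.4 mV; the load pulls it down.)

V_out ≈ 17.0 mV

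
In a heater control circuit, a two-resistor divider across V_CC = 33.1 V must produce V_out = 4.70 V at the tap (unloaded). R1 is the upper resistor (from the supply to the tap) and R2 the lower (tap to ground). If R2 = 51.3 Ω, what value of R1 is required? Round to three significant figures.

Required fraction k = V_out/V_CC = 0.1420.
So R1 = R2 · (V_CC/V_out − 1) = 51.3 × (33.1/4.70 − 1) = 51.3 × 6.043 = 310.0 Ω.

R1 ≈ 310 Ω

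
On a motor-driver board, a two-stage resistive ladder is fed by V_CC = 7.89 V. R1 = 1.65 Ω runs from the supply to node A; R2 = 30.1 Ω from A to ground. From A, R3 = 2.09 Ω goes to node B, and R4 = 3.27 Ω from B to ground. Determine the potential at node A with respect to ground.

Node A sees R2 in parallel with the series input of stage 2, R3 + R4 = 5.360 Ω.
R2 ‖ (R3+R4) = 4.550 Ω.
V_A = 7.89 × 4.550/(1.65 + 4.550) = 5.790 V.

V_A ≈ 5.79 V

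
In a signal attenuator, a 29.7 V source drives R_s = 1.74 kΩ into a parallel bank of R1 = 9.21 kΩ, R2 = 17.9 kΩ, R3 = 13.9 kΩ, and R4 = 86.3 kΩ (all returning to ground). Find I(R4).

I ≈ 0.240 mA

Parallel bank: R_p = 1/(1/9.21 + 1/17.9 + 1/13.9 + 1/86.3) = 4.033 kΩ.
V_A = 29.7 × 4.033/5.773 = 20.75 V.
Branch current I = V_A/R4 = 20.75/86.3 = 0.2404 mA.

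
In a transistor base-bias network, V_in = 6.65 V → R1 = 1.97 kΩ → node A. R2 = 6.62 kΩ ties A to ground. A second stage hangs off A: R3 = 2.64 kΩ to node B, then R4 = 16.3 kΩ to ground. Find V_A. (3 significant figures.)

V_A ≈ 4.74 V

Node A sees R2 in parallel with the series input of stage 2, R3 + R4 = 18.94 kΩ.
R2 ‖ (R3+R4) = 4.905 kΩ.
First divider: V_A = V_in · 4.905/(1.97 + 4.905) = 4.745 V.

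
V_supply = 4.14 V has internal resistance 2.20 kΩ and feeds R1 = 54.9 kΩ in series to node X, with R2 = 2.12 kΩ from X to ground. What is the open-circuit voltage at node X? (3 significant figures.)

V_th ≈ 0.148 V

R1' = 2.20 + 54.9 = 57.10 kΩ (source resistance + R1).
With X open, the divider is unloaded: V_th = 4.14 × 2.12/59.22 = 0.1482 V.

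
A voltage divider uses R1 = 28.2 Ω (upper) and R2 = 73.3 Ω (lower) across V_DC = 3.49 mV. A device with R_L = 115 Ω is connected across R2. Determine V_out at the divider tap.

V_out ≈ 2.14 mV

R2 ‖ R_L = (73.3 × 115)/(73.3 + 115) = 44.77 Ω.
Now apply the divider: V_out = 3.49 × 0.6135 = 2.141 mV.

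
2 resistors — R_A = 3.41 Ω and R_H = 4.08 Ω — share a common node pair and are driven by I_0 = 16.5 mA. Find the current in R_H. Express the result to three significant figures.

With just two branches, the current splits inversely with resistance.
I(R_H) = 16.5 × 3.41/(3.41 + 4.08) = 16.5 × 0.4553 = 7.512 mA.

I ≈ 7.51 mA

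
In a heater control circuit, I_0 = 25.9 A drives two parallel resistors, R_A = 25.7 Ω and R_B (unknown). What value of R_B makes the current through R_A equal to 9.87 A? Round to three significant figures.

R_B ≈ 15.8 Ω

Two-branch current divider: I_A = I_0 · R_B/(R_A + R_B).
9.87/25.9 = R_B/(R_A + R_B) → R_B = R_A · (0.3811)/(1 − 0.3811) = 25.7 × 0.6157 = 15.82 Ω.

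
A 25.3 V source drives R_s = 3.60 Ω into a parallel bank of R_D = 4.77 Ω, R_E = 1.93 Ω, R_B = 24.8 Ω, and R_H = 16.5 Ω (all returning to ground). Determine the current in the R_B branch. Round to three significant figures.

Equivalent of the parallel group: R_p = 1.207 Ω.
V_A by voltage divider: V_A = 25.3 × 1.207/(3.60 + 1.207) = 6.351 V.
I(R_B) = V_A / R_B = 6.351/24.8 = 0.2561 A.
(Equivalently: I_total = 5.263 A, then current-divider fraction G_k/ΣG = 0.04866.)

I ≈ 0.256 A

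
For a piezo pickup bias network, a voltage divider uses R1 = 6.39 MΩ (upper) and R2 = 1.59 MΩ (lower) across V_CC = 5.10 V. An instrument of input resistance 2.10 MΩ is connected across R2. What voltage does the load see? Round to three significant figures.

R2 ‖ R_L = (1.59 × 2.10)/(1.59 + 2.10) = 0.9049 MΩ.
Now apply the divider: V_out = 5.10 × 0.1240 = 0.6326 V.
(Unloaded it would be 1.02 V; the load pulls it down.)

V_out ≈ 0.633 V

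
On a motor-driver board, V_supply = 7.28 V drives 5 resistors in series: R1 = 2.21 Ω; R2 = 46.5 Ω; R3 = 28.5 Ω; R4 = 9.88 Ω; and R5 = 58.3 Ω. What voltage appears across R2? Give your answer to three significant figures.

V ≈ 2.33 V

Series total: ΣR = 2.21 + 46.5 + 28.5 + 9.88 + 58.3 = 145.4 Ω.
V = V_supply · R/ΣR = 7.28 × 0.3198 = 2.328 V.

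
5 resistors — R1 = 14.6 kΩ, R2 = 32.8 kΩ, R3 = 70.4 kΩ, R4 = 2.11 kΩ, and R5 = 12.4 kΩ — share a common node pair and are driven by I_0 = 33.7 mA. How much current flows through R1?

Total conductance ΣG = 1/14.6 + 1/32.8 + 1/70.4 + 1/2.11 + 1/12.4 = 0.6678 (units of 1/kΩ).
Current divider: I(R1) = I_0 · G_k/ΣG = 33.7 × (0.06849/0.6678) = 33.7 × 0.1026 = 3.457 mA.

I ≈ 3.46 mA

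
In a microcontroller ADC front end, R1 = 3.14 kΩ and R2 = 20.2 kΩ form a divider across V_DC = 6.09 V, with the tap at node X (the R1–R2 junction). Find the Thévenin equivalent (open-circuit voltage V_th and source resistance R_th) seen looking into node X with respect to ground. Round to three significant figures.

V_th ≈ 5.27 V, R_th ≈ 2.72 kΩ

Open-circuit (no load on X): V_th = V_DC · R2/(R1 + R2) = 6.09 × 20.2/(3.140 + 20.2) = 5.271 V.
Looking into X with the source shorted: R_th = R1·R2/(R1+R2) = 3.140 × 20.2/23.34 = 2.718 kΩ.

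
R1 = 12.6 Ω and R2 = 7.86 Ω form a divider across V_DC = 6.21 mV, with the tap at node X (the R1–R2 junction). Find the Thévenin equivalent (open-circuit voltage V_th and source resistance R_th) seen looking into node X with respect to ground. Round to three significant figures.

V_th ≈ 2.39 mV, R_th ≈ 4.84 Ω

Open-circuit (no load on X): V_th = V_DC · R2/(R1 + R2) = 6.21 × 7.86/(12.60 + 7.86) = 2.386 mV.
Zeroing V_DC shorts the top of R1 to ground, so R_th = R1 ‖ R2 = 4.840 Ω.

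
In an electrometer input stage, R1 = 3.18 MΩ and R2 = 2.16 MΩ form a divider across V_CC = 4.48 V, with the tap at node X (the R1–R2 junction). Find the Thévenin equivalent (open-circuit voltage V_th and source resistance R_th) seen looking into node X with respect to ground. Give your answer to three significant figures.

V_th is the unloaded tap voltage: V_CC · R2/(R1+R2) = 4.48 × 0.4045 = 1.812 V.
Looking into X with the source shorted: R_th = R1·R2/(R1+R2) = 3.180 × 2.16/5.340 = 1.286 MΩ.

V_th ≈ 1.81 V, R_th ≈ 1.29 MΩ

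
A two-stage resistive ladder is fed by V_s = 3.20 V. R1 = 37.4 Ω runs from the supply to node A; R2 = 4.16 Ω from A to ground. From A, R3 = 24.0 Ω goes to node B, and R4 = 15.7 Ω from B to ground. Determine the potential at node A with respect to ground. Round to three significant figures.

V_A ≈ 0.293 V

Node A sees R2 in parallel with the series input of stage 2, R3 + R4 = 39.70 Ω.
Effective lower resistance at A: R2 ‖ 39.70 = 3.765 Ω.
V_A = 3.20 × 3.765/(37.4 + 3.765) = 0.2927 V.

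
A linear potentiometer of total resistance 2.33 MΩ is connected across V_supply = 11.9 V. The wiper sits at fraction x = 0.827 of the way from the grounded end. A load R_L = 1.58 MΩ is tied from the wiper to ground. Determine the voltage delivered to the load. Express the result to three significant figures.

V_out ≈ 8.13 V

Lower segment x·R_p = 1.927 MΩ; upper segment (1−x)·R_p = 0.4031 MΩ.
(x·R_p) ‖ R_L = 0.8681 MΩ.
Loaded-divider output: V_out = 11.9 × 0.6829 = 8.127 V.
(Unloaded: V_out = x·V_supply = 9.84 V.)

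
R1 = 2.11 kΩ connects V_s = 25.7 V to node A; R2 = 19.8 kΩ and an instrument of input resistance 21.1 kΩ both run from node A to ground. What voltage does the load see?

The load sits in parallel with R2, giving an effective lower resistance R2' = R2·R_L/(R2+R_L) = 10.21 kΩ.
Voltage divider with the loaded lower leg: V_out = 25.7 × 10.21/(2.11 + 10.21) = 25.7 × 0.8288 = 21.30 V.

V_out ≈ 21.3 V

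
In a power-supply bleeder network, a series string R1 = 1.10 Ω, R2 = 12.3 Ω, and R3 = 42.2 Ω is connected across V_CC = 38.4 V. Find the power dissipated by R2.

P ≈ 5.87 W

ΣR = 55.60 Ω → I = 38.4/55.60 = 0.6906 A.
P = I²R = 0.4770 × 12.3 = 5.867 W.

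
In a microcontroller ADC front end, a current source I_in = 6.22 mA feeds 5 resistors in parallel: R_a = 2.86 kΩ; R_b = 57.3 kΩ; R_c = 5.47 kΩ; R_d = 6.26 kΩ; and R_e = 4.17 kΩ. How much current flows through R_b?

I ≈ 0.114 mA

Total conductance ΣG = 1/2.86 + 1/57.3 + 1/5.47 + 1/6.26 + 1/4.17 = 0.9495 (units of 1/kΩ).
By the current-divider rule, I = I_in · G_k/ΣG = 6.22 × 0.01838 = 0.1143 mA.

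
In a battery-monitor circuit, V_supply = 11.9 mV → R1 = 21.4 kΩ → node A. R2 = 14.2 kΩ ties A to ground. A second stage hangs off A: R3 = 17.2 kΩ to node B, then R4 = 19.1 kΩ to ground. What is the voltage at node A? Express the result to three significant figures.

Looking into the second stage from A: R3 + R4 = 36.30 kΩ appears in parallel with R2.
R2 ‖ (R3+R4) = 10.21 kΩ.
First divider: V_A = V_supply · 10.21/(21.4 + 10.21) = 3.843 mV.

V_A ≈ 3.84 mV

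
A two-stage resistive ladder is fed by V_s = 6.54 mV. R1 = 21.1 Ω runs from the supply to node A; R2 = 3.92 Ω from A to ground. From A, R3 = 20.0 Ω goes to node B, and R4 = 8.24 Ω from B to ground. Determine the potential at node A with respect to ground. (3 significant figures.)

The second stage (R3 + R4 = 28.24 Ω) loads node A in parallel with R2.
Effective lower resistance at A: R2 ‖ 28.24 = 3.442 Ω.
So V_A = 6.54 × 0.1403 = 0.9173 mV.

V_A ≈ 0.917 mV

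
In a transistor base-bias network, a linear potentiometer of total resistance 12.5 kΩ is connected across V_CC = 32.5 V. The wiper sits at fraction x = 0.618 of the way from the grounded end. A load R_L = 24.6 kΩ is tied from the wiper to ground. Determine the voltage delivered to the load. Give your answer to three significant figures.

The pot divides into 4.775 kΩ above the wiper and 7.725 kΩ below.
(x·R_p) ‖ R_L = 5.879 kΩ.
V_out = 32.5 × 5.879/(4.775 + 5.879) = 17.93 V.

V_out ≈ 17.9 V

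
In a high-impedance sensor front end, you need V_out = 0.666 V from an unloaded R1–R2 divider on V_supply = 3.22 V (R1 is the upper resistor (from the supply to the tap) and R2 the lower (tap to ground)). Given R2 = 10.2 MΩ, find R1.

V_out/V_supply = R2/(R1+R2) = 0.2068.
So R1 = R2 · (V_supply/V_out − 1) = 10.2 × (3.22/0.666 − 1) = 10.2 × 3.835 = 39.12 MΩ.

R1 ≈ 39.1 MΩ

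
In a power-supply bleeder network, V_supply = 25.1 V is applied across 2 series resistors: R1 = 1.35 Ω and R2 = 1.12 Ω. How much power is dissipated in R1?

Series current I = V_supply/ΣR = 25.1/2.470 = 10.16 A.
P(R1) = I²·R1 = (10.16)² × 1.35 = 139.4 W.

P ≈ 139 W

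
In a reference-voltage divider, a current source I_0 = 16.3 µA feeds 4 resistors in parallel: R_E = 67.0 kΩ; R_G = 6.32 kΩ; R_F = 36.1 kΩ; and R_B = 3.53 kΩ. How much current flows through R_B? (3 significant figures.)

Conductances: ΣG = 1/67.0 + 1/6.32 + 1/36.1 + 1/3.53 = 0.4841 (1/kΩ).
R_B takes the fraction G_k/ΣG = 0.2833/0.4841 = 0.5851, so I = 16.3 × 0.5851 = 9.538 µA.

I ≈ 9.54 µA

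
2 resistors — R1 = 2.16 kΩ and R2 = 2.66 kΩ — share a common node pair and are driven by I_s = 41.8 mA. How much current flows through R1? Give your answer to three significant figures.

For two parallel branches, I_k = I_s · (other R)/(sum of R).
So I = 41.8 × 2.66/4.820 = 23.07 mA.

I ≈ 23.1 mA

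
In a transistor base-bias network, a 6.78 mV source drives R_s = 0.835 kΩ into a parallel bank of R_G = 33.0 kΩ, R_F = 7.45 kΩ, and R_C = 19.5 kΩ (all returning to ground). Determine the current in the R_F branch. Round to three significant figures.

I ≈ 0.771 µA

Combine the parallel branches: R_p = (1/33.0 + 1/7.45 + 1/19.5)⁻¹ = 4.634 kΩ.
Node voltage V_A = V_supply · R_p/(R_s + R_p) = 6.78 × 0.8473 = 5.745 mV.
Branch current I = V_A/R_F = 5.745/7.45 = 0.7711 µA.
(Check via current divider: I_total = 1.240 µA; share G_k/ΣG = 0.6220 → same result.)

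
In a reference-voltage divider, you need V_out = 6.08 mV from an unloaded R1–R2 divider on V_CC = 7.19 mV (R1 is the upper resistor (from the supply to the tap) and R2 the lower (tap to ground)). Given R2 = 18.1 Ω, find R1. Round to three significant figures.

R1 ≈ 3.30 Ω

The divider ratio is R2/(R1+R2) = 6.08/7.19 = 0.8456.
Rearranging, R1 = R2·(1−k)/k = 18.1 × 0.1826 = 3.304 Ω.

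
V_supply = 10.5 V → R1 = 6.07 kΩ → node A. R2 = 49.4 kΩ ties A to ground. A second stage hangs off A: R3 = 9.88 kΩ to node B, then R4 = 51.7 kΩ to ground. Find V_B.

V_B ≈ 7.22 V

Node A sees R2 in parallel with the series input of stage 2, R3 + R4 = 61.58 kΩ.
R2 ‖ (R3+R4) = 27.41 kΩ.
So V_A = 10.5 × 0.8187 = 8.596 V.
Then the unloaded second divider: V_B = V_A × R4/(R3+R4) = 8.596 × 0.8396 = 7.217 V.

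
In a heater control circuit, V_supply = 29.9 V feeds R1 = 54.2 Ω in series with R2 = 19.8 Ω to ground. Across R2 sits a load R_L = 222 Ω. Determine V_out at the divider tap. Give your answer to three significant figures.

R2 ‖ R_L = (19.8 × 222)/(19.8 + 222) = 18.18 Ω.
Then V_out = V_supply · R2'/(R1 + R2') = 29.9 × 18.18/72.38 = 7.510 V.

V_out ≈ 7.51 V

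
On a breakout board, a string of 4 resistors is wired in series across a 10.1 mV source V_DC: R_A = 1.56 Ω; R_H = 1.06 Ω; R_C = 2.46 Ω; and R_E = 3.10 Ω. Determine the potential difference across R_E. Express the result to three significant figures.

V ≈ 3.83 mV

ΣR = 1.56 + 1.06 + 2.46 + 3.10 = 8.180 Ω.
By the voltage-divider rule, V = 10.1 × 3.100/8.180 = 3.828 mV.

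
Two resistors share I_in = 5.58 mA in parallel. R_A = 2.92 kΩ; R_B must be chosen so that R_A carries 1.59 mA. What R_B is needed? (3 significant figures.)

R_B ≈ 1.16 kΩ

Two-branch current divider: I_A = I_in · R_B/(R_A + R_B).
1.59/5.58 = R_B/(R_A + R_B) → R_B = R_A · (0.2849)/(1 − 0.2849) = 2.92 × 0.3985 = 1.164 kΩ.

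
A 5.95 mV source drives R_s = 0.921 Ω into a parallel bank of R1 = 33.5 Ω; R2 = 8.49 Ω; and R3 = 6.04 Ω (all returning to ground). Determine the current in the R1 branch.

Equivalent of the parallel group: R_p = 3.193 Ω.
V_A = 5.95 × 3.193/4.114 = 4.618 mV.
Branch current I = V_A/R1 = 4.618/33.5 = 0.1378 mA.
(Equivalently: I_total = 1.446 mA, then current-divider fraction G_k/ΣG = 0.09531.)

I ≈ 0.138 mA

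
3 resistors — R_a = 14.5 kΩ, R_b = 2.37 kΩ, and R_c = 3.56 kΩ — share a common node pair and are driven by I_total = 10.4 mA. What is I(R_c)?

Total conductance ΣG = 1/14.5 + 1/2.37 + 1/3.56 = 0.7718 (units of 1/kΩ).
Current divider: I(R_c) = I_total · G_k/ΣG = 10.4 × (0.2809/0.7718) = 10.4 × 0.3640 = 3.785 mA.

I ≈ 3.79 mA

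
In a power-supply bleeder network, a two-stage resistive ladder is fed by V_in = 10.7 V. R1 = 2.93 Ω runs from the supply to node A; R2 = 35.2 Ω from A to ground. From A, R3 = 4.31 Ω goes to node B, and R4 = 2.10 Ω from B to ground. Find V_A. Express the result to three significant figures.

V_A ≈ 6.95 V

Node A sees R2 in parallel with the series input of stage 2, R3 + R4 = 6.410 Ω.
R2 ‖ (R3+R4) = 5.423 Ω.
V_A = 10.7 × 5.423/(2.93 + 5.423) = 6.947 V.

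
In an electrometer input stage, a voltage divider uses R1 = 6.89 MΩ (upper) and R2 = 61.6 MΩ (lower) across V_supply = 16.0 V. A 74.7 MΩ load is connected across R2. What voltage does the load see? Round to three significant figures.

The load sits in parallel with R2, giving an effective lower resistance R2' = R2·R_L/(R2+R_L) = 33.76 MΩ.
Voltage divider with the loaded lower leg: V_out = 16.0 × 33.76/(6.89 + 33.76) = 16.0 × 0.8305 = 13.29 V.

V_out ≈ 13.3 V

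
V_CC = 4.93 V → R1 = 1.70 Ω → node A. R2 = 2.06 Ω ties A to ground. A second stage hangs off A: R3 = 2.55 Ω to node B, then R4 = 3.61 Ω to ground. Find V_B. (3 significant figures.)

V_B ≈ 1.37 V

Looking into the second stage from A: R3 + R4 = 6.160 Ω appears in parallel with R2.
R2 ‖ (R3+R4) = 1.544 Ω.
So V_A = 4.93 × 0.4759 = 2.346 V.
V_B = V_A × 0.5860 = 1.375 V.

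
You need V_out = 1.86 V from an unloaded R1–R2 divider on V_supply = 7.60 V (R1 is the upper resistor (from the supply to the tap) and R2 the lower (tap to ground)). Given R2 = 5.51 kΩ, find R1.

R1 ≈ 17.0 kΩ

The divider ratio is R2/(R1+R2) = 1.86/7.60 = 0.2447.
So R1 = R2 · (V_supply/V_out − 1) = 5.51 × (7.60/1.86 − 1) = 5.51 × 3.086 = 17.00 kΩ.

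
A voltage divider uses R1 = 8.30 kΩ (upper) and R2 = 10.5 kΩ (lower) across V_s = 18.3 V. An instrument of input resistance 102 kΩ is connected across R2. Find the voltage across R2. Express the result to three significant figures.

V_out ≈ 9.78 V

The load sits in parallel with R2, giving an effective lower resistance R2' = R2·R_L/(R2+R_L) = 9.520 kΩ.
Voltage divider with the loaded lower leg: V_out = 18.3 × 9.520/(8.30 + 9.520) = 18.3 × 0.5342 = 9.776 V.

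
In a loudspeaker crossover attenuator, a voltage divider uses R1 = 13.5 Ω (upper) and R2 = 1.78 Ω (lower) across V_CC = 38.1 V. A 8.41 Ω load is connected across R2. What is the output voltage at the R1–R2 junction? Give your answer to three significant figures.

V_out ≈ 3.74 V

First combine the lower leg with the load: R2 ‖ R_L = 1.469 Ω.
Then V_out = V_CC · R2'/(R1 + R2') = 38.1 × 1.469/14.97 = 3.739 V.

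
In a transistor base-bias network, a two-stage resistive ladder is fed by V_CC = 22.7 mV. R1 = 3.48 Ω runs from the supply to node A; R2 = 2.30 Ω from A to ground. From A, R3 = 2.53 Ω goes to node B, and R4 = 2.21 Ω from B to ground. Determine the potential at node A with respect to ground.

V_A ≈ 6.99 mV

Node A sees R2 in parallel with the series input of stage 2, R3 + R4 = 4.740 Ω.
R2 ‖ (R3+R4) = 1.549 Ω.
V_A = 22.7 × 1.549/(3.48 + 1.549) = 6.991 mV.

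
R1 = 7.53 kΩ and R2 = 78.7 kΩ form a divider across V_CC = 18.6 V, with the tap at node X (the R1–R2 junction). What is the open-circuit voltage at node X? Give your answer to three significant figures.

V_th ≈ 17.0 V

V_th is the unloaded tap voltage: V_CC · R2/(R1+R2) = 18.6 × 0.9127 = 16.98 V.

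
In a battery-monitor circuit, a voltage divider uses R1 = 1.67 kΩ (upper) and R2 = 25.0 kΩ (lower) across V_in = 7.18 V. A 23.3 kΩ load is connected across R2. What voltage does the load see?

V_out ≈ 6.31 V

The load sits in parallel with R2, giving an effective lower resistance R2' = R2·R_L/(R2+R_L) = 12.06 kΩ.
Voltage divider with the loaded lower leg: V_out = 7.18 × 12.06/(1.67 + 12.06) = 7.18 × 0.8784 = 6.307 V.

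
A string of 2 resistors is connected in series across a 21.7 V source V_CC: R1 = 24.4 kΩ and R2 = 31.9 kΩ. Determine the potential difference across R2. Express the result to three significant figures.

V ≈ 12.3 V

Series total: ΣR = 24.4 + 31.9 = 56.30 kΩ.
V = V_CC · R/ΣR = 21.7 × 0.5666 = 12.30 V.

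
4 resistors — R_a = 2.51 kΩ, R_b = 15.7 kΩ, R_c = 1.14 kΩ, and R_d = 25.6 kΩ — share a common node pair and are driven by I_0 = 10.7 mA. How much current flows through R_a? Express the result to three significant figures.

I ≈ 3.09 mA

ΣG = 1/2.51 + 1/15.7 + 1/1.14 + 1/25.6 = 1.378.
Current divider: I(R_a) = I_0 · G_k/ΣG = 10.7 × (0.3984/1.378) = 10.7 × 0.2890 = 3.093 mA.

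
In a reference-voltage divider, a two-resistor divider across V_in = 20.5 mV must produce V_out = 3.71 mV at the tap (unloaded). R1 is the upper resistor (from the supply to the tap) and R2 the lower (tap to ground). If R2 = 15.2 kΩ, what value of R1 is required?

V_out/V_in = R2/(R1+R2) = 0.1810.
So R1 = R2 · (V_in/V_out − 1) = 15.2 × (20.5/3.71 − 1) = 15.2 × 4.526 = 68.79 kΩ.

R1 ≈ 68.8 kΩ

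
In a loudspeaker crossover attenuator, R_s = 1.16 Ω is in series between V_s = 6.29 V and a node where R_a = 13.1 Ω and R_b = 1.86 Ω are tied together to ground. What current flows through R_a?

I ≈ 0.280 A

Combine the parallel branches: R_p = (1/13.1 + 1/1.86)⁻¹ = 1.629 Ω.
V_A by voltage divider: V_A = 6.29 × 1.629/(1.16 + 1.629) = 3.674 V.
Branch current I = V_A/R_a = 3.674/13.1 = 0.2804 A.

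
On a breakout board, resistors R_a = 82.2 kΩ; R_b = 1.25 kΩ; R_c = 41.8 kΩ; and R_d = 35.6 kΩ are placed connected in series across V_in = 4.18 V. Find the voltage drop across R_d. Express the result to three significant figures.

V ≈ 0.925 V

Total series resistance ΣR = 82.2 + 1.25 + 41.8 + 35.6 = 160.8 kΩ.
Voltage divider: V = V_in · (35.60 / 160.8) = 4.18 × 0.2213 = 0.9251 V.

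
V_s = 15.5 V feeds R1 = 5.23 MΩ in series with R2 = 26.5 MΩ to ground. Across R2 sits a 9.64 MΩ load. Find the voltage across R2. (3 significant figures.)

First combine the lower leg with the load: R2 ‖ R_L = 7.069 MΩ.
Then V_out = V_s · R2'/(R1 + R2') = 15.5 × 7.069/12.30 = 8.909 V.
(Unloaded it would be 12.9 V; the load pulls it down.)

V_out ≈ 8.91 V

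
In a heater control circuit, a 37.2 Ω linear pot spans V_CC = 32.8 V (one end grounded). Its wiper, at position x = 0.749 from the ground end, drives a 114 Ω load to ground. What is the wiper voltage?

V_out ≈ 23.1 V

The pot divides into 9.337 Ω above the wiper and 27.86 Ω below.
R_L loads the lower segment: effective lower R = 22.39 Ω.
Loaded-divider output: V_out = 32.8 × 0.7057 = 23.15 V.
(Unloaded: V_out = x·V_CC = 24.6 V.)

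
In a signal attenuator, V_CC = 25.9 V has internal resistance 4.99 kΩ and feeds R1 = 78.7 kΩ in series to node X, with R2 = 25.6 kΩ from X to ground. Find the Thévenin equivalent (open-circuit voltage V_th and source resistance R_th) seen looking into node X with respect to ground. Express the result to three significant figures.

V_th ≈ 6.07 V, R_th ≈ 19.6 kΩ

R1' = 4.99 + 78.7 = 83.69 kΩ (source resistance + R1).
Open-circuit (no load on X): V_th = V_CC · R2/(R1' + R2) = 25.9 × 25.6/(83.69 + 25.6) = 6.067 V.
Zeroing V_CC shorts the top of R1' to ground, so R_th = R1' ‖ R2 = 19.60 kΩ.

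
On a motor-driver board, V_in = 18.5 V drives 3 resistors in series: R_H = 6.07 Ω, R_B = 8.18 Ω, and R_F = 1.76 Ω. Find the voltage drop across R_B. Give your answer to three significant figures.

V ≈ 9.45 V

ΣR = 6.07 + 8.18 + 1.76 = 16.01 Ω.
By the voltage-divider rule, V = 18.5 × 8.180/16.01 = 9.452 V.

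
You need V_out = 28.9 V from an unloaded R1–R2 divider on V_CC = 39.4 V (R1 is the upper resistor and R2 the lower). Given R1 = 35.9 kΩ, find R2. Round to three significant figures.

V_out/V_CC = R2/(R1+R2) = 0.7335.
R2 = R1 · 0.7335/(1 − 0.7335) = 98.81 kΩ.

R2 ≈ 98.8 kΩ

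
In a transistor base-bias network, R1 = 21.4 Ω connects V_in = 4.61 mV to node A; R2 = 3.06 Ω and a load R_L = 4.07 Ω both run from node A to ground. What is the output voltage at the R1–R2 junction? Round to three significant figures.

The load sits in parallel with R2, giving an effective lower resistance R2' = R2·R_L/(R2+R_L) = 1.747 Ω.
Then V_out = V_in · R2'/(R1 + R2') = 4.61 × 1.747/23.15 = 0.3479 mV.

V_out ≈ 0.348 mV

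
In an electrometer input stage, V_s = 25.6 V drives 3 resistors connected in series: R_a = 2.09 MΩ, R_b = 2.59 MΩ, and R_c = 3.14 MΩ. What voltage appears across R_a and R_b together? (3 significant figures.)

V ≈ 15.3 V

ΣR = 2.09 + 2.59 + 3.14 = 7.820 MΩ.
R_{R_a..R_b} = 2.09 + 2.59 = 4.680 MΩ.
By the voltage-divider rule, V = 25.6 × 4.680/7.820 = 15.32 V.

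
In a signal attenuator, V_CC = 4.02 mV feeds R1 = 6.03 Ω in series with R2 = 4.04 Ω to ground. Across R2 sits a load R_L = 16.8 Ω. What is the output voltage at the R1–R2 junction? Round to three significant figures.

First combine the lower leg with the load: R2 ‖ R_L = 3.257 Ω.
Then V_out = V_CC · R2'/(R1 + R2') = 4.02 × 3.257/9.287 = 1.410 mV.

V_out ≈ 1.41 mV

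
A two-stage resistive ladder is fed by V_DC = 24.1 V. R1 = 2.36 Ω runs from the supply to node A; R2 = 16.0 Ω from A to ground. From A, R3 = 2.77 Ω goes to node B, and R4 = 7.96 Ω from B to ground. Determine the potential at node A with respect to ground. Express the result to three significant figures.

V_A ≈ 17.6 V

Looking into the second stage from A: R3 + R4 = 10.73 Ω appears in parallel with R2.
Effective lower resistance at A: R2 ‖ 10.73 = 6.423 Ω.
So V_A = 24.1 × 0.7313 = 17.62 V.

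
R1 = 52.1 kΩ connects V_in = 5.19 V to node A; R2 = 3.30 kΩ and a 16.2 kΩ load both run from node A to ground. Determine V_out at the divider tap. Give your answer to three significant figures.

V_out ≈ 0.259 V

The load sits in parallel with R2, giving an effective lower resistance R2' = R2·R_L/(R2+R_L) = 2.742 kΩ.
Voltage divider with the loaded lower leg: V_out = 5.19 × 2.742/(52.1 + 2.742) = 5.19 × 0.04999 = 0.2594 V.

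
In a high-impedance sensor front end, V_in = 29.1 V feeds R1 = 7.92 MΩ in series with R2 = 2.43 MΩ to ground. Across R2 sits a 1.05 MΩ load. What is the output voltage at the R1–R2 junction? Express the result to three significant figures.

V_out ≈ 2.47 V

First combine the lower leg with the load: R2 ‖ R_L = 0.7332 MΩ.
Then V_out = V_in · R2'/(R1 + R2') = 29.1 × 0.7332/8.653 = 2.466 V.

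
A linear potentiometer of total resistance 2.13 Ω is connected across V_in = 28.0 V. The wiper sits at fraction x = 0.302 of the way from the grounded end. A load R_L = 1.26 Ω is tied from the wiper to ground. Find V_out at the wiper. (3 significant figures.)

V_out ≈ 6.23 V

Lower segment x·R_p = 0.6433 Ω; upper segment (1−x)·R_p = 1.487 Ω.
(x·R_p) ‖ R_L = 0.4259 Ω.
Then V_out = V_in · 0.4259/(1.487 + 0.4259) = 6.234 V.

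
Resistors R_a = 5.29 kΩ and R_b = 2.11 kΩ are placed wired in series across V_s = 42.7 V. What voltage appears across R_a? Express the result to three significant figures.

ΣR = 5.29 + 2.11 = 7.400 kΩ.
V = V_s · R/ΣR = 42.7 × 0.7149 = 30.52 V.

V ≈ 30.5 V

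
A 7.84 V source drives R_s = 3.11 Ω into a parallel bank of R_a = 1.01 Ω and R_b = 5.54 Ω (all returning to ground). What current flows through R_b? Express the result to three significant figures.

I ≈ 0.305 A

Equivalent of the parallel group: R_p = 0.8543 Ω.
V_A = 7.84 × 0.8543/3.964 = 1.689 V.
I(R_b) = V_A / R_b = 1.689/5.54 = 0.3050 A.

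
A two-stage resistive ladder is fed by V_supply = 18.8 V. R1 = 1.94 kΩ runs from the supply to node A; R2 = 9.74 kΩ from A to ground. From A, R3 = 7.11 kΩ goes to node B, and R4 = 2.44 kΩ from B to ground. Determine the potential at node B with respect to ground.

V_B ≈ 3.43 V

Looking into the second stage from A: R3 + R4 = 9.550 kΩ appears in parallel with R2.
R2 ‖ (R3+R4) = 4.822 kΩ.
First divider: V_A = V_supply · 4.822/(1.94 + 4.822) = 13.41 V.
Then the unloaded second divider: V_B = V_A × R4/(R3+R4) = 13.41 × 0.2555 = 3.425 V.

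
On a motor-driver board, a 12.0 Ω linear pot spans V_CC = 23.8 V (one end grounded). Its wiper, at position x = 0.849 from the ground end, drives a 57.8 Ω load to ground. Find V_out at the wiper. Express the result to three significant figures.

V_out ≈ 19.7 V

Split the track: R_lower = x·R_p = 10.19 Ω, R_upper = (1−x)·R_p = 1.812 Ω.
(x·R_p) ‖ R_L = 8.661 Ω.
Then V_out = V_CC · 8.661/(1.812 + 8.661) = 19.68 V.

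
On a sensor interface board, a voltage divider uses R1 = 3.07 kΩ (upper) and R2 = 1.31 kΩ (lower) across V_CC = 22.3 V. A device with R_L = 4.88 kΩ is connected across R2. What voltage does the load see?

The load sits in parallel with R2, giving an effective lower resistance R2' = R2·R_L/(R2+R_L) = 1.033 kΩ.
Then V_out = V_CC · R2'/(R1 + R2') = 22.3 × 1.033/4.103 = 5.613 V.
(Unloaded it would be 6.67 V; the load pulls it down.)

V_out ≈ 5.61 V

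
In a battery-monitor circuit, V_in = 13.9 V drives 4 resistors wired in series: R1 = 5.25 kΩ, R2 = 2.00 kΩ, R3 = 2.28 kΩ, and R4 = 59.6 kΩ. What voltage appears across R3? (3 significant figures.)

Total series resistance ΣR = 5.25 + 2.00 + 2.28 + 59.6 = 69.13 kΩ.
By the voltage-divider rule, V = 13.9 × 2.280/69.13 = 0.4584 V.

V ≈ 0.458 V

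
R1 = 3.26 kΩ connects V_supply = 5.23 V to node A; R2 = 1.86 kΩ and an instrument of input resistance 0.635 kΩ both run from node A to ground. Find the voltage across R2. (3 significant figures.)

V_out ≈ 0.663 V

First combine the lower leg with the load: R2 ‖ R_L = 0.4734 kΩ.
Then V_out = V_supply · R2'/(R1 + R2') = 5.23 × 0.4734/3.733 = 0.6632 V.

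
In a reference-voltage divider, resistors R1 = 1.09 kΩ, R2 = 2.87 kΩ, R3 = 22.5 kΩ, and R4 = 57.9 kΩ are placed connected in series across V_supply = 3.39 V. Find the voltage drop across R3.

Total series resistance ΣR = 1.09 + 2.87 + 22.5 + 57.9 = 84.36 kΩ.
V = V_supply · R/ΣR = 3.39 × 0.2667 = 0.9042 V.

V ≈ 0.904 V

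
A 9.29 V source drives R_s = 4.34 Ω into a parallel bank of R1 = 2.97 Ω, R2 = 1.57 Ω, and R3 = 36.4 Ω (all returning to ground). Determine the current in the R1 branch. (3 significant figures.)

I ≈ 0.585 A

Equivalent of the parallel group: R_p = 0.9989 Ω.
V_A by voltage divider: V_A = 9.29 × 0.9989/(4.34 + 0.9989) = 1.738 V.
I(R1) = V_A / R1 = 1.738/2.97 = 0.5852 A.
(Check via current divider: I_total = 1.740 A; share G_k/ΣG = 0.3363 → same result.)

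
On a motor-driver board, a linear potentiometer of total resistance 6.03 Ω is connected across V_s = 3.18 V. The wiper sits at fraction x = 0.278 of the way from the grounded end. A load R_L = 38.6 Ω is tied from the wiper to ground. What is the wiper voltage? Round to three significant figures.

Split the track: R_lower = x·R_p = 1.676 Ω, R_upper = (1−x)·R_p = 4.354 Ω.
R_L loads the lower segment: effective lower R = 1.607 Ω.
Then V_out = V_s · 1.607/(4.354 + 1.607) = 0.8572 V.
(Unloaded: V_out = x·V_s = 0.884 V.)

V_out ≈ 0.857 V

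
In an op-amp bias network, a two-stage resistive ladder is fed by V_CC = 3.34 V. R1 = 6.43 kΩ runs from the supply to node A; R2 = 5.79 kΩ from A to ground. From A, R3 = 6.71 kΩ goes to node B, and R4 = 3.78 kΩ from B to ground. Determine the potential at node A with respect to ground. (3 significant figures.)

V_A ≈ 1.23 V

The second stage (R3 + R4 = 10.49 kΩ) loads node A in parallel with R2.
Effective lower resistance at A: R2 ‖ 10.49 = 3.731 kΩ.
So V_A = 3.34 × 0.3672 = 1.226 V.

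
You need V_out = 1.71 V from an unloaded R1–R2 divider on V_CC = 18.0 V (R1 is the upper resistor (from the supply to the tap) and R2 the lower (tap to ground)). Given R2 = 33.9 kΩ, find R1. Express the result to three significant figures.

R1 ≈ 323 kΩ

The divider ratio is R2/(R1+R2) = 1.71/18.0 = 0.09500.
R1 = R2·(1/k − 1) = 33.9 × 9.526 = 322.9 kΩ.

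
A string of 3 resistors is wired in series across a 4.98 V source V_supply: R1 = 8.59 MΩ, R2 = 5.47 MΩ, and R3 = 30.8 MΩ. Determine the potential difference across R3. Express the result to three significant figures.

ΣR = 8.59 + 5.47 + 30.8 = 44.86 MΩ.
Voltage divider: V = V_supply · (30.80 / 44.86) = 4.98 × 0.6866 = 3.419 V.

V ≈ 3.42 V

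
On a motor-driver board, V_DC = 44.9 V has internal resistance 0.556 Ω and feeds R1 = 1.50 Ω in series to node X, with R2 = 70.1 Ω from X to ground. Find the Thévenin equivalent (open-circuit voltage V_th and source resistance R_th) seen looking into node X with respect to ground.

V_th ≈ 43.6 V, R_th ≈ 2.00 Ω

R1' = 0.556 + 1.50 = 2.056 Ω (source resistance + R1).
Open-circuit (no load on X): V_th = V_DC · R2/(R1' + R2) = 44.9 × 70.1/(2.056 + 70.1) = 43.62 V.
Zeroing V_DC shorts the top of R1' to ground, so R_th = R1' ‖ R2 = 1.997 Ω.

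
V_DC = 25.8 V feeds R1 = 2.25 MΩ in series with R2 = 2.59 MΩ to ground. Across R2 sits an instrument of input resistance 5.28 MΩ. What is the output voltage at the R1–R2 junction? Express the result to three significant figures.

V_out ≈ 11.2 V

R2 ‖ R_L = (2.59 × 5.28)/(2.59 + 5.28) = 1.738 MΩ.
Voltage divider with the loaded lower leg: V_out = 25.8 × 1.738/(2.25 + 1.738) = 25.8 × 0.4358 = 11.24 V.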